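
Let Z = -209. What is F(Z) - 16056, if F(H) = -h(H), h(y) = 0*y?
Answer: -16056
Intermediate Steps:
h(y) = 0
F(H) = 0 (F(H) = -1*0 = 0)
F(Z) - 16056 = 0 - 16056 = -16056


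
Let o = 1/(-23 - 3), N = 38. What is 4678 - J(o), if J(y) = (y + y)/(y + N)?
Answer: 4617188/987 ≈ 4678.0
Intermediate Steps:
o = -1/26 (o = 1/(-26) = -1/26 ≈ -0.038462)
J(y) = 2*y/(38 + y) (J(y) = (y + y)/(y + 38) = (2*y)/(38 + y) = 2*y/(38 + y))
4678 - J(o) = 4678 - 2*(-1)/(26*(38 - 1/26)) = 4678 - 2*(-1)/(26*987/26) = 4678 - 2*(-1)*26/(26*987) = 4678 - 1*(-2/987) = 4678 + 2/987 = 4617188/987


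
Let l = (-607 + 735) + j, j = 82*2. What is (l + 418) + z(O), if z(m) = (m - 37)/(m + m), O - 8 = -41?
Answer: 23465/33 ≈ 711.06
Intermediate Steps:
O = -33 (O = 8 - 41 = -33)
j = 164
z(m) = (-37 + m)/(2*m) (z(m) = (-37 + m)/((2*m)) = (-37 + m)*(1/(2*m)) = (-37 + m)/(2*m))
l = 292 (l = (-607 + 735) + 164 = 128 + 164 = 292)
(l + 418) + z(O) = (292 + 418) + (½)*(-37 - 33)/(-33) = 710 + (½)*(-1/33)*(-70) = 710 + 35/33 = 23465/33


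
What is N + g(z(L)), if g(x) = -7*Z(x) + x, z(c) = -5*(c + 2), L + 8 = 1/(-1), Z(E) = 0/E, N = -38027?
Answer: -37992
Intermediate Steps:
Z(E) = 0
L = -9 (L = -8 + 1/(-1) = -8 - 1 = -9)
z(c) = -10 - 5*c (z(c) = -5*(2 + c) = -10 - 5*c)
g(x) = x (g(x) = -7*0 + x = 0 + x = x)
N + g(z(L)) = -38027 + (-10 - 5*(-9)) = -38027 + (-10 + 45) = -38027 + 35 = -37992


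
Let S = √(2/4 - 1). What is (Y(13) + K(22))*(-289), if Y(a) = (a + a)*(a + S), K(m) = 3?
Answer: -98549 - 3757*I*√2 ≈ -98549.0 - 5313.2*I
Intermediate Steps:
S = I*√2/2 (S = √(2*(¼) - 1) = √(½ - 1) = √(-½) = I*√2/2 ≈ 0.70711*I)
Y(a) = 2*a*(a + I*√2/2) (Y(a) = (a + a)*(a + I*√2/2) = (2*a)*(a + I*√2/2) = 2*a*(a + I*√2/2))
(Y(13) + K(22))*(-289) = (13*(2*13 + I*√2) + 3)*(-289) = (13*(26 + I*√2) + 3)*(-289) = ((338 + 13*I*√2) + 3)*(-289) = (341 + 13*I*√2)*(-289) = -98549 - 3757*I*√2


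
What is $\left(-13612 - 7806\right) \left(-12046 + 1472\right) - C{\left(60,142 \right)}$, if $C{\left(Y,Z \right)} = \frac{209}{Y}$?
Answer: $\frac{13588435711}{60} \approx 2.2647 \cdot 10^{8}$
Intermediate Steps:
$\left(-13612 - 7806\right) \left(-12046 + 1472\right) - C{\left(60,142 \right)} = \left(-13612 - 7806\right) \left(-12046 + 1472\right) - \frac{209}{60} = \left(-21418\right) \left(-10574\right) - 209 \cdot \frac{1}{60} = 226473932 - \frac{209}{60} = \frac{13588435711}{60}$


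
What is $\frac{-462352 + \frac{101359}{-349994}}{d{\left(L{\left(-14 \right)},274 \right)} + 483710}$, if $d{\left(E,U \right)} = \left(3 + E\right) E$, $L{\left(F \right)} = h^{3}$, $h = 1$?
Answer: $- \frac{17980058583}{18810777524} \approx -0.95584$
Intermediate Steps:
$L{\left(F \right)} = 1$ ($L{\left(F \right)} = 1^{3} = 1$)
$d{\left(E,U \right)} = E \left(3 + E\right)$
$\frac{-462352 + \frac{101359}{-349994}}{d{\left(L{\left(-14 \right)},274 \right)} + 483710} = \frac{-462352 + \frac{101359}{-349994}}{1 \left(3 + 1\right) + 483710} = \frac{-462352 + 101359 \left(- \frac{1}{349994}\right)}{1 \cdot 4 + 483710} = \frac{-462352 - \frac{101359}{349994}}{4 + 483710} = - \frac{161820527247}{349994 \cdot 483714} = \left(- \frac{161820527247}{349994}\right) \frac{1}{483714} = - \frac{17980058583}{18810777524}$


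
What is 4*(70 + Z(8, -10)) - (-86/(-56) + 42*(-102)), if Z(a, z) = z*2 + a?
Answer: 126405/28 ≈ 4514.5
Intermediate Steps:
Z(a, z) = a + 2*z (Z(a, z) = 2*z + a = a + 2*z)
4*(70 + Z(8, -10)) - (-86/(-56) + 42*(-102)) = 4*(70 + (8 + 2*(-10))) - (-86/(-56) + 42*(-102)) = 4*(70 + (8 - 20)) - (-86*(-1/56) - 4284) = 4*(70 - 12) - (43/28 - 4284) = 4*58 - 1*(-119909/28) = 232 + 119909/28 = 126405/28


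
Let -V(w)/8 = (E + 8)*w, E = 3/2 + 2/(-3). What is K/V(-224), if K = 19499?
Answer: 58497/47488 ≈ 1.2318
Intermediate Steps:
E = ⅚ (E = 3*(½) + 2*(-⅓) = 3/2 - ⅔ = ⅚ ≈ 0.83333)
V(w) = -212*w/3 (V(w) = -8*(⅚ + 8)*w = -212*w/3)
K/V(-224) = 19499/((-212/3*(-224))) = 19499/(47488/3) = 19499*(3/47488) = 58497/47488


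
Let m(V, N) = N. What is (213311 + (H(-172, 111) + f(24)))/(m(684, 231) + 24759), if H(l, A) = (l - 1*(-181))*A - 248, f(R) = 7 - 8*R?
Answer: 12581/1470 ≈ 8.5585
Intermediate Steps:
H(l, A) = -248 + A*(181 + l) (H(l, A) = (l + 181)*A - 248 = (181 + l)*A - 248 = A*(181 + l) - 248 = -248 + A*(181 + l))
(213311 + (H(-172, 111) + f(24)))/(m(684, 231) + 24759) = (213311 + ((-248 + 181*111 + 111*(-172)) + (7 - 8*24)))/(231 + 24759) = (213311 + ((-248 + 20091 - 19092) + (7 - 192)))/24990 = (213311 + (751 - 185))*(1/24990) = (213311 + 566)*(1/24990) = 213877*(1/24990) = 12581/1470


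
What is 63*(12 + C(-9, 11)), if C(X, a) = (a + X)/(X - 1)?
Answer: 3717/5 ≈ 743.40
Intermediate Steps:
C(X, a) = (X + a)/(-1 + X)
63*(12 + C(-9, 11)) = 63*(12 + (-9 + 11)/(-1 - 9)) = 63*(12 + 2/(-10)) = 63*(12 - ⅒*2) = 63*(12 - ⅕) = 63*(59/5) = 3717/5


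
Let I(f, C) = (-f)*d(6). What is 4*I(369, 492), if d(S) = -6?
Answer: 8856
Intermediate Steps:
I(f, C) = 6*f (I(f, C) = -f*(-6) = 6*f)
4*I(369, 492) = 4*(6*369) = 4*2214 = 8856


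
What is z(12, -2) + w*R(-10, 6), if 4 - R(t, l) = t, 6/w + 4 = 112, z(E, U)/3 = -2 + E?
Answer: 277/9 ≈ 30.778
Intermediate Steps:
z(E, U) = -6 + 3*E (z(E, U) = 3*(-2 + E) = -6 + 3*E)
w = 1/18 (w = 6/(-4 + 112) = 6/108 = 6*(1/108) = 1/18 ≈ 0.055556)
R(t, l) = 4 - t
z(12, -2) + w*R(-10, 6) = (-6 + 3*12) + (4 - 1*(-10))/18 = (-6 + 36) + (4 + 10)/18 = 30 + (1/18)*14 = 30 + 7/9 = 277/9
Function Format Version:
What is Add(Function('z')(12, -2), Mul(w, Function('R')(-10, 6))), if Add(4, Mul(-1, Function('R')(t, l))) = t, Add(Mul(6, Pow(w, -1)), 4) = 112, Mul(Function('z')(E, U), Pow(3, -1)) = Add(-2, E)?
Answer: Rational(277, 9) ≈ 30.778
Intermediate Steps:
Function('z')(E, U) = Add(-6, Mul(3, E)) (Function('z')(E, U) = Mul(3, Add(-2, E)) = Add(-6, Mul(3, E)))
w = Rational(1, 18) (w = Mul(6, Pow(Add(-4, 112), -1)) = Mul(6, Pow(108, -1)) = Mul(6, Rational(1, 108)) = Rational(1, 18) ≈ 0.055556)
Function('R')(t, l) = Add(4, Mul(-1, t))
Add(Function('z')(12, -2), Mul(w, Function('R')(-10, 6))) = Add(Add(-6, Mul(3, 12)), Mul(Rational(1, 18), Add(4, Mul(-1, -10)))) = Add(Add(-6, 36), Mul(Rational(1, 18), Add(4, 10))) = Add(30, Mul(Rational(1, 18), 14)) = Add(30, Rational(7, 9)) = Rational(277, 9)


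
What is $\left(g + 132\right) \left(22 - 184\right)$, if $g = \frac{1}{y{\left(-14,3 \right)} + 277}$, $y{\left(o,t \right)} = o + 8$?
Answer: $- \frac{5795226}{271} \approx -21385.0$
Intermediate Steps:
$y{\left(o,t \right)} = 8 + o$
$g = \frac{1}{271}$ ($g = \frac{1}{\left(8 - 14\right) + 277} = \frac{1}{-6 + 277} = \frac{1}{271} \approx 0.00369$)
$\left(g + 132\right) \left(22 - 184\right) = \left(\frac{1}{271} + 132\right) \left(22 - 184\right) = \frac{35773}{271} \left(-162\right) = - \frac{5795226}{271}$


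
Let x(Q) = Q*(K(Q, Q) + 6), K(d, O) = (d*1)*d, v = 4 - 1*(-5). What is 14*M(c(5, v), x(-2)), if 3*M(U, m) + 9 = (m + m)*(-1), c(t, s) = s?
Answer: 434/3 ≈ 144.67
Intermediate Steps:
v = 9 (v = 4 + 5 = 9)
K(d, O) = d**2 (K(d, O) = d*d = d**2)
x(Q) = Q*(6 + Q**2) (x(Q) = Q*(Q**2 + 6) = Q*(6 + Q**2))
M(U, m) = -3 - 2*m/3 (M(U, m) = -3 + ((m + m)*(-1))/3 = -3 + ((2*m)*(-1))/3 = -3 + (-2*m)/3 = -3 - 2*m/3)
14*M(c(5, v), x(-2)) = 14*(-3 - (-4)*(6 + (-2)**2)/3) = 14*(-3 - (-4)*(6 + 4)/3) = 14*(-3 - (-4)*10/3) = 14*(-3 - 2/3*(-20)) = 14*(-3 + 40/3) = 14*(31/3) = 434/3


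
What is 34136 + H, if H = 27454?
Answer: 61590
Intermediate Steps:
34136 + H = 34136 + 27454 = 61590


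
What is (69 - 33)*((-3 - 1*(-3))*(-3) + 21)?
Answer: 756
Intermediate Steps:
(69 - 33)*((-3 - 1*(-3))*(-3) + 21) = 36*((-3 + 3)*(-3) + 21) = 36*(0*(-3) + 21) = 36*(0 + 21) = 36*21 = 756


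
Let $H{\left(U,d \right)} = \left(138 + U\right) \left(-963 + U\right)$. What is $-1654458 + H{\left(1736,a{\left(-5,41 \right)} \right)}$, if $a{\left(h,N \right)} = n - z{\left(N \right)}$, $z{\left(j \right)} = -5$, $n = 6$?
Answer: $-205856$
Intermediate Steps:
$a{\left(h,N \right)} = 11$ ($a{\left(h,N \right)} = 6 - -5 = 6 + 5 = 11$)
$H{\left(U,d \right)} = \left(-963 + U\right) \left(138 + U\right)$
$-1654458 + H{\left(1736,a{\left(-5,41 \right)} \right)} = -1654458 - \left(1565094 - 3013696\right) = -1654458 - -1448602 = -1654458 + 1448602 = -205856$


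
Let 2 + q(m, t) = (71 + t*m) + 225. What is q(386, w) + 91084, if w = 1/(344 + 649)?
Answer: 90738740/993 ≈ 91378.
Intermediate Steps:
w = 1/993 ≈ 0.0010071
q(m, t) = 294 + m*t (q(m, t) = -2 + ((71 + t*m) + 225) = -2 + ((71 + m*t) + 225) = -2 + (296 + m*t) = 294 + m*t)
q(386, w) + 91084 = (294 + 386*(1/993)) + 91084 = (294 + 386/993) + 91084 = 292328/993 + 91084 = 90738740/993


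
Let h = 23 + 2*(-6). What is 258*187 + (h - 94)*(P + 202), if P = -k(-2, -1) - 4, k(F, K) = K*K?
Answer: 31895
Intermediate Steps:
k(F, K) = K²
P = -5 (P = -1*(-1)² - 4 = -1*1 - 4 = -1 - 4 = -5)
h = 11 (h = 23 - 12 = 11)
258*187 + (h - 94)*(P + 202) = 258*187 + (11 - 94)*(-5 + 202) = 48246 - 83*197 = 48246 - 16351 = 31895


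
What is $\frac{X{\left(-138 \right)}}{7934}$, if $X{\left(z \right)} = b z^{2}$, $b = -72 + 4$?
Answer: $- \frac{647496}{3967} \approx -163.22$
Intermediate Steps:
$b = -68$
$X{\left(z \right)} = - 68 z^{2}$
$\frac{X{\left(-138 \right)}}{7934} = \frac{\left(-68\right) \left(-138\right)^{2}}{7934} = \left(-68\right) 19044 \cdot \frac{1}{7934} = \left(-1294992\right) \frac{1}{7934} = - \frac{647496}{3967}$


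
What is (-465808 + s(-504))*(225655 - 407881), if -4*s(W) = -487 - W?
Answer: 169766206137/2 ≈ 8.4883e+10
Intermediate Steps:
s(W) = 487/4 + W/4 (s(W) = -(-487 - W)/4 = 487/4 + W/4)
(-465808 + s(-504))*(225655 - 407881) = (-465808 + (487/4 + (¼)*(-504)))*(225655 - 407881) = (-465808 + (487/4 - 126))*(-182226) = (-465808 - 17/4)*(-182226) = -1863249/4*(-182226) = 169766206137/2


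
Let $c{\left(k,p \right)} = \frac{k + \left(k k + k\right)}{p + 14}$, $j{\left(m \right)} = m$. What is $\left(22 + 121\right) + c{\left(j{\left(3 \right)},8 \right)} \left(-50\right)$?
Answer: $\frac{1198}{11} \approx 108.91$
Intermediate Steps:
$c{\left(k,p \right)} = \frac{k^{2} + 2 k}{14 + p}$ ($c{\left(k,p \right)} = \frac{k + \left(k^{2} + k\right)}{14 + p} = \frac{k + \left(k + k^{2}\right)}{14 + p} = \frac{k^{2} + 2 k}{14 + p}$)
$\left(22 + 121\right) + c{\left(j{\left(3 \right)},8 \right)} \left(-50\right) = \left(22 + 121\right) + \frac{3 \left(2 + 3\right)}{14 + 8} \left(-50\right) = 143 + 3 \cdot \frac{1}{22} \cdot 5 \left(-50\right) = 143 + \frac{15}{22} \left(-50\right) = 143 - \frac{375}{11} = \frac{1198}{11}$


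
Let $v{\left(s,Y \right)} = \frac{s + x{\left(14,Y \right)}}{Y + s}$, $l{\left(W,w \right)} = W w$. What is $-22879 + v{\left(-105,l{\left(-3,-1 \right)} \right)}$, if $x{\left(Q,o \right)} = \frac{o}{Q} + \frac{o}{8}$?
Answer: $- \frac{43559667}{1904} \approx -22878.0$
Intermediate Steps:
$x{\left(Q,o \right)} = \frac{o}{8} + \frac{o}{Q}$ ($x{\left(Q,o \right)} = \frac{o}{Q} + o \frac{1}{8} = \frac{o}{Q} + \frac{o}{8} = \frac{o}{8} + \frac{o}{Q}$)
$v{\left(s,Y \right)} = \frac{s + \frac{11 Y}{56}}{Y + s}$ ($v{\left(s,Y \right)} = \frac{s + \left(\frac{Y}{8} + \frac{Y}{14}\right)}{Y + s} = \frac{s + \frac{11 Y}{56}}{Y + s}$)
$-22879 + v{\left(-105,l{\left(-3,-1 \right)} \right)} = -22879 + \frac{-105 + \frac{11 \left(\left(-3\right) \left(-1\right)\right)}{56}}{\left(-3\right) \left(-1\right) - 105} = -22879 + \frac{-105 + \frac{11}{56} \cdot 3}{3 - 105} = -22879 + \frac{-105 + \frac{33}{56}}{-102} = -22879 - - \frac{1949}{1904} = -22879 + \frac{1949}{1904} = - \frac{43559667}{1904}$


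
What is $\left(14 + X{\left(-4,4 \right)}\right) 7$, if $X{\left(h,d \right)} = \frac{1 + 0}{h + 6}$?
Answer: $\frac{203}{2} \approx 101.5$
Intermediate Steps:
$X{\left(h,d \right)} = \frac{1}{6 + h}$ ($X{\left(h,d \right)} = 1 \frac{1}{6 + h} = \frac{1}{6 + h}$)
$\left(14 + X{\left(-4,4 \right)}\right) 7 = \left(14 + \frac{1}{6 - 4}\right) 7 = \left(14 + \frac{1}{2}\right) 7 = \frac{29}{2} \cdot 7 = \frac{203}{2}$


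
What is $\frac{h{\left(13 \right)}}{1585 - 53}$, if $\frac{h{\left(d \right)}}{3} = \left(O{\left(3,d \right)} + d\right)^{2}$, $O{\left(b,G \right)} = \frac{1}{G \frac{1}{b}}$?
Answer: $\frac{22188}{64727} \approx 0.34279$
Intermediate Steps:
$O{\left(b,G \right)} = \frac{b}{G}$
$h{\left(d \right)} = 3 \left(d + \frac{3}{d}\right)^{2}$ ($h{\left(d \right)} = 3 \left(\frac{3}{d} + d\right)^{2} = 3 \left(d + \frac{3}{d}\right)^{2}$)
$\frac{h{\left(13 \right)}}{1585 - 53} = \frac{3 \cdot \frac{1}{169} \left(3 + 13^{2}\right)^{2}}{1585 - 53} = \frac{3 \cdot \frac{1}{169} \left(3 + 169\right)^{2}}{1585 - 53} = \frac{3 \cdot \frac{1}{169} \cdot 172^{2}}{1532} = 3 \cdot \frac{1}{169} \cdot 29584 \cdot \frac{1}{1532} = \frac{88752}{169} \cdot \frac{1}{1532} = \frac{22188}{64727}$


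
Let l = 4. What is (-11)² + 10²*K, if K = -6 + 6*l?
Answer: 1921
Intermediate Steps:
K = 18 (K = -6 + 6*4 = -6 + 24 = 18)
(-11)² + 10²*K = (-11)² + 10²*18 = 121 + 100*18 = 121 + 1800 = 1921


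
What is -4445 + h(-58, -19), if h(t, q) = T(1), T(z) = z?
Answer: -4444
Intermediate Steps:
h(t, q) = 1
-4445 + h(-58, -19) = -4445 + 1 = -4444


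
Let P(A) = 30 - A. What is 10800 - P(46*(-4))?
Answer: 10586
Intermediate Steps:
10800 - P(46*(-4)) = 10800 - (30 - 46*(-4)) = 10800 - (30 - 1*(-184)) = 10800 - (30 + 184) = 10800 - 1*214 = 10800 - 214 = 10586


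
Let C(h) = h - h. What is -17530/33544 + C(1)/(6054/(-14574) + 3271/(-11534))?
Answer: -8765/16772 ≈ -0.52260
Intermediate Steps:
C(h) = 0
-17530/33544 + C(1)/(6054/(-14574) + 3271/(-11534)) = -17530/33544 + 0/(6054/(-14574) + 3271/(-11534)) = -17530*1/33544 + 0/(6054*(-1/14574) + 3271*(-1/11534)) = -8765/16772 + 0/(-1009/2429 - 3271/11534) = -8765/16772 + 0/(-19583065/28016086) = -8765/16772 + 0*(-28016086/19583065) = -8765/16772 + 0 = -8765/16772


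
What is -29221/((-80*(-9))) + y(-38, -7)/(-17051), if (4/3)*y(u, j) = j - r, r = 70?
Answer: -498205691/12276720 ≈ -40.581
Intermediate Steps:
y(u, j) = -105/2 + 3*j/4 (y(u, j) = 3*(j - 1*70)/4 = 3*(j - 70)/4 = 3*(-70 + j)/4 = -105/2 + 3*j/4)
-29221/((-80*(-9))) + y(-38, -7)/(-17051) = -29221/((-80*(-9))) + (-105/2 + (3/4)*(-7))/(-17051) = -29221/720 + (-105/2 - 21/4)*(-1/17051) = -29221*1/720 - 231/4*(-1/17051) = -29221/720 + 231/68204 = -498205691/12276720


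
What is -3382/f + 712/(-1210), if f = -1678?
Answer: 724371/507595 ≈ 1.4271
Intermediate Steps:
-3382/f + 712/(-1210) = -3382/(-1678) + 712/(-1210) = -3382*(-1/1678) + 712*(-1/1210) = 1691/839 - 356/605 = 724371/507595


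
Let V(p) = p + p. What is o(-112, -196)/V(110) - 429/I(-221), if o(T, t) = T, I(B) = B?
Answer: 1339/935 ≈ 1.4321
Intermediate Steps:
V(p) = 2*p
o(-112, -196)/V(110) - 429/I(-221) = -112/(2*110) - 429/(-221) = -112/220 - 429*(-1/221) = -112*1/220 + 33/17 = -28/55 + 33/17 = 1339/935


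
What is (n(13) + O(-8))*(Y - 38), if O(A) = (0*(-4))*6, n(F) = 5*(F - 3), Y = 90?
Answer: 2600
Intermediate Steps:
n(F) = -15 + 5*F (n(F) = 5*(-3 + F) = -15 + 5*F)
O(A) = 0 (O(A) = 0*6 = 0)
(n(13) + O(-8))*(Y - 38) = ((-15 + 5*13) + 0)*(90 - 38) = ((-15 + 65) + 0)*52 = (50 + 0)*52 = 50*52 = 2600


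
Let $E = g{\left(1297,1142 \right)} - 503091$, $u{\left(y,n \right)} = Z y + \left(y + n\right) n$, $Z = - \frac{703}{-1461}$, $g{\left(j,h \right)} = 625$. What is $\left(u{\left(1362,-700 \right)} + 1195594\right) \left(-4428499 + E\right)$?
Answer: $- \frac{1759849771422600}{487} \approx -3.6137 \cdot 10^{12}$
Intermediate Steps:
$Z = \frac{703}{1461}$ ($Z = \left(-703\right) \left(- \frac{1}{1461}\right) = \frac{703}{1461} \approx 0.48118$)
$u{\left(y,n \right)} = \frac{703 y}{1461} + n \left(n + y\right)$ ($u{\left(y,n \right)} = \frac{703 y}{1461} + \left(y + n\right) n = \frac{703 y}{1461} + \left(n + y\right) n = \frac{703 y}{1461} + n \left(n + y\right)$)
$E = -502466$ ($E = 625 - 503091 = -502466$)
$\left(u{\left(1362,-700 \right)} + 1195594\right) \left(-4428499 + E\right) = \left(\left(\left(-700\right)^{2} + \frac{703}{1461} \cdot 1362 - 953400\right) + 1195594\right) \left(-4428499 - 502466\right) = \left(\left(490000 + \frac{319162}{487} - 953400\right) + 1195594\right) \left(-4930965\right) = \left(- \frac{225356638}{487} + 1195594\right) \left(-4930965\right) = \frac{356897640}{487} \left(-4930965\right) = - \frac{1759849771422600}{487}$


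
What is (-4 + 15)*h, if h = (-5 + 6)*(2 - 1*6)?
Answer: -44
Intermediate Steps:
h = -4 (h = 1*(2 - 6) = 1*(-4) = -4)
(-4 + 15)*h = (-4 + 15)*(-4) = 11*(-4) = -44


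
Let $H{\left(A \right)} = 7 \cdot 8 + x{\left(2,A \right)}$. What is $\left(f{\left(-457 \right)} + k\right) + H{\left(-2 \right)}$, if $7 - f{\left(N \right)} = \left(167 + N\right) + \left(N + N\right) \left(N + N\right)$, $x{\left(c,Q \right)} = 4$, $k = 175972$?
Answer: $-659067$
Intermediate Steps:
$H{\left(A \right)} = 60$ ($H{\left(A \right)} = 7 \cdot 8 + 4 = 56 + 4 = 60$)
$f{\left(N \right)} = -160 - N - 4 N^{2}$ ($f{\left(N \right)} = 7 - \left(\left(167 + N\right) + \left(N + N\right) \left(N + N\right)\right) = 7 - \left(\left(167 + N\right) + 2 N 2 N\right) = 7 - \left(\left(167 + N\right) + 4 N^{2}\right) = 7 - \left(167 + N + 4 N^{2}\right) = -160 - N - 4 N^{2}$)
$\left(f{\left(-457 \right)} + k\right) + H{\left(-2 \right)} = \left(\left(-160 - -457 - 4 \left(-457\right)^{2}\right) + 175972\right) + 60 = \left(\left(-160 + 457 - 835396\right) + 175972\right) + 60 = \left(-835099 + 175972\right) + 60 = -659127 + 60 = -659067$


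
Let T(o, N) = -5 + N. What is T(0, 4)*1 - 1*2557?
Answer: -2558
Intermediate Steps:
T(0, 4)*1 - 1*2557 = (-5 + 4)*1 - 1*2557 = -1*1 - 2557 = -1 - 2557 = -2558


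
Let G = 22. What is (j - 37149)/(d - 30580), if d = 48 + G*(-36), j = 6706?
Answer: 30443/31324 ≈ 0.97187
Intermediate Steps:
d = -744 (d = 48 + 22*(-36) = 48 - 792 = -744)
(j - 37149)/(d - 30580) = (6706 - 37149)/(-744 - 30580) = -30443/(-31324) = -30443*(-1/31324) = 30443/31324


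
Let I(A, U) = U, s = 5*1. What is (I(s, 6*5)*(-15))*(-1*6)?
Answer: 2700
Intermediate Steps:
s = 5
(I(s, 6*5)*(-15))*(-1*6) = ((6*5)*(-15))*(-1*6) = (30*(-15))*(-6) = -450*(-6) = 2700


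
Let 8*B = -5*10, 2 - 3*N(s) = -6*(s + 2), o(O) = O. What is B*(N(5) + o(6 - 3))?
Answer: -1325/12 ≈ -110.42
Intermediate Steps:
N(s) = 14/3 + 2*s (N(s) = ⅔ - (-2)*(s + 2) = ⅔ - (-2)*(2 + s) = ⅔ - (-12 - 6*s)/3 = ⅔ + (4 + 2*s) = 14/3 + 2*s)
B = -25/4 (B = (-5*10)/8 = (⅛)*(-50) = -25/4 ≈ -6.2500)
B*(N(5) + o(6 - 3)) = -25*((14/3 + 2*5) + (6 - 3))/4 = -25*((14/3 + 10) + 3)/4 = -25*(44/3 + 3)/4 = -25/4*53/3 = -1325/12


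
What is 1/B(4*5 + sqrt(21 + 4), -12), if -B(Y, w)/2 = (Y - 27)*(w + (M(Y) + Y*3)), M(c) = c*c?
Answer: 1/2752 ≈ 0.00036337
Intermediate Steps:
M(c) = c**2
B(Y, w) = -2*(-27 + Y)*(w + Y**2 + 3*Y) (B(Y, w) = -2*(Y - 27)*(w + (Y**2 + Y*3)) = -2*(-27 + Y)*(w + (Y**2 + 3*Y)) = -2*(-27 + Y)*(w + Y**2 + 3*Y))
1/B(4*5 + sqrt(21 + 4), -12) = 1/(-2*(4*5 + sqrt(21 + 4))**3 + 48*(4*5 + sqrt(21 + 4))**2 + 54*(-12) + 162*(4*5 + sqrt(21 + 4)) - 2*(4*5 + sqrt(21 + 4))*(-12)) = 1/(-2*(20 + sqrt(25))**3 + 48*(20 + sqrt(25))**2 - 648 + 162*(20 + sqrt(25)) - 2*(20 + sqrt(25))*(-12)) = 1/(-2*(20 + 5)**3 + 48*(20 + 5)**2 - 648 + 162*(20 + 5) - 2*(20 + 5)*(-12)) = 1/(-2*25**3 + 48*25**2 - 648 + 162*25 - 2*25*(-12)) = 1/(-2*15625 + 48*625 - 648 + 4050 + 600) = 1/(-31250 + 30000 - 648 + 4050 + 600) = 1/2752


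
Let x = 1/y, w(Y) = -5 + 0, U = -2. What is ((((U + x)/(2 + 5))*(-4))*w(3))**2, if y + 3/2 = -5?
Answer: 6400/169 ≈ 37.870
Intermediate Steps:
y = -13/2 (y = -3/2 - 5 = -13/2 ≈ -6.5000)
w(Y) = -5
x = -2/13 (x = 1/(-13/2) = -2/13 ≈ -0.15385)
((((U + x)/(2 + 5))*(-4))*w(3))**2 = ((((-2 - 2/13)/(2 + 5))*(-4))*(-5))**2 = ((-28/13/7*(-4))*(-5))**2 = ((-28/13*1/7*(-4))*(-5))**2 = (-4/13*(-4)*(-5))**2 = ((16/13)*(-5))**2 = (-80/13)**2 = 6400/169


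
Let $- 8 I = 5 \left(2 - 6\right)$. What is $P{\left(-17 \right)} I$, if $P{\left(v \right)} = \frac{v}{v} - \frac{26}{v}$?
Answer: $\frac{215}{34} \approx 6.3235$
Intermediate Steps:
$I = \frac{5}{2}$ ($I = - \frac{5 \left(2 - 6\right)}{8} = - \frac{5 \left(-4\right)}{8} = \left(- \frac{1}{8}\right) \left(-20\right) = \frac{5}{2} \approx 2.5$)
$P{\left(v \right)} = 1 - \frac{26}{v}$
$P{\left(-17 \right)} I = \frac{-26 - 17}{-17} \cdot \frac{5}{2} = \left(- \frac{1}{17}\right) \left(-43\right) \frac{5}{2} = \frac{43}{17} \cdot \frac{5}{2} = \frac{215}{34}$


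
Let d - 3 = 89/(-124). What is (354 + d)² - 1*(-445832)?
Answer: 8806896873/15376 ≈ 5.7277e+5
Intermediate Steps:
d = 283/124 (d = 3 + 89/(-124) = 3 + 89*(-1/124) = 3 - 89/124 = 283/124 ≈ 2.2823)
(354 + d)² - 1*(-445832) = (354 + 283/124)² - 1*(-445832) = (44179/124)² + 445832 = 1951784041/15376 + 445832 = 8806896873/15376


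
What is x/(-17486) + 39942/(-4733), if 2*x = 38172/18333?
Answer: -2134055124239/252876962709 ≈ -8.4391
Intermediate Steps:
x = 6362/6111 (x = (38172/18333)/2 = (38172*(1/18333))/2 = (½)*(12724/6111) = 6362/6111 ≈ 1.0411)
x/(-17486) + 39942/(-4733) = (6362/6111)/(-17486) + 39942/(-4733) = (6362/6111)*(-1/17486) + 39942*(-1/4733) = -3181/53428473 - 39942/4733 = -2134055124239/252876962709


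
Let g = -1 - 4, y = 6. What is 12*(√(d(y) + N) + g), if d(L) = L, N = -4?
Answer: -60 + 12*√2 ≈ -43.029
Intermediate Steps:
g = -5
12*(√(d(y) + N) + g) = 12*(√(6 - 4) - 5) = 12*(√2 - 5) = 12*(-5 + √2) = -60 + 12*√2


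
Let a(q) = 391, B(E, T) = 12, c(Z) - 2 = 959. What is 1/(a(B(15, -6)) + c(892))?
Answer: 1/1352 ≈ 0.00073965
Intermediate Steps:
c(Z) = 961 (c(Z) = 2 + 959 = 961)
1/(a(B(15, -6)) + c(892)) = 1/(391 + 961) = 1/1352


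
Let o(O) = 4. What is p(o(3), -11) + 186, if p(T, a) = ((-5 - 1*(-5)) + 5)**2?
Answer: 211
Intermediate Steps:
p(T, a) = 25 (p(T, a) = ((-5 + 5) + 5)**2 = (0 + 5)**2 = 5**2 = 25)
p(o(3), -11) + 186 = 25 + 186 = 211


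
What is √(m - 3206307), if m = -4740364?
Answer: I*√7946671 ≈ 2819.0*I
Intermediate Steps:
√(m - 3206307) = √(-4740364 - 3206307) = √(-7946671) = I*√7946671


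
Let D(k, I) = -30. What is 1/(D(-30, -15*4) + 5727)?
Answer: 1/5697 ≈ 0.00017553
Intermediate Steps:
1/(D(-30, -15*4) + 5727) = 1/(-30 + 5727) = 1/5697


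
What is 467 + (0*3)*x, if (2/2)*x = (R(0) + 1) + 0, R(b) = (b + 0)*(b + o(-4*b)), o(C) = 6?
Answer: 467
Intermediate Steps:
R(b) = b*(6 + b) (R(b) = (b + 0)*(b + 6) = b*(6 + b))
x = 1 (x = (0*(6 + 0) + 1) + 0 = (0*6 + 1) + 0 = (0 + 1) + 0 = 1 + 0 = 1)
467 + (0*3)*x = 467 + (0*3)*1 = 467 + 0*1 = 467 + 0 = 467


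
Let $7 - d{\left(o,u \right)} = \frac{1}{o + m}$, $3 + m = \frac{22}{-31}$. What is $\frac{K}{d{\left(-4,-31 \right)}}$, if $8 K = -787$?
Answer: $- \frac{188093}{13632} \approx -13.798$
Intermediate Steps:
$K = - \frac{787}{8}$ ($K = \frac{1}{8} \left(-787\right) = - \frac{787}{8} \approx -98.375$)
$m = - \frac{115}{31}$ ($m = -3 + \frac{22}{-31} = -3 + 22 \left(- \frac{1}{31}\right) = -3 - \frac{22}{31} = - \frac{115}{31} \approx -3.7097$)
$d{\left(o,u \right)} = 7 - \frac{1}{- \frac{115}{31} + o}$ ($d{\left(o,u \right)} = 7 - \frac{1}{o - \frac{115}{31}} = 7 - \frac{1}{- \frac{115}{31} + o}$)
$\frac{K}{d{\left(-4,-31 \right)}} = - \frac{787}{8 \frac{-836 + 217 \left(-4\right)}{-115 + 31 \left(-4\right)}} = - \frac{787}{8 \frac{-836 - 868}{-115 - 124}} = - \frac{787}{8 \frac{1}{-239} \left(-1704\right)} = - \frac{787}{8 \left(\left(- \frac{1}{239}\right) \left(-1704\right)\right)} = - \frac{787}{8 \cdot \frac{1704}{239}} = \left(- \frac{787}{8}\right) \frac{239}{1704} = - \frac{188093}{13632}$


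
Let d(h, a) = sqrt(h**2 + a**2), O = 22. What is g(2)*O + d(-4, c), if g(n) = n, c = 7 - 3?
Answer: 44 + 4*sqrt(2) ≈ 49.657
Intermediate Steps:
c = 4
d(h, a) = sqrt(a**2 + h**2)
g(2)*O + d(-4, c) = 2*22 + sqrt(4**2 + (-4)**2) = 44 + sqrt(16 + 16) = 44 + sqrt(32) = 44 + 4*sqrt(2)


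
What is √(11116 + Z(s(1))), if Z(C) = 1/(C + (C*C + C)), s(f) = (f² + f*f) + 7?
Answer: √12105335/33 ≈ 105.43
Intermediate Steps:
s(f) = 7 + 2*f² (s(f) = (f² + f²) + 7 = 2*f² + 7 = 7 + 2*f²)
Z(C) = 1/(C² + 2*C) (Z(C) = 1/(C + (C² + C)) = 1/(C + (C + C²)) = 1/(C² + 2*C))
√(11116 + Z(s(1))) = √(11116 + 1/((7 + 2*1²)*(2 + (7 + 2*1²)))) = √(11116 + 1/((7 + 2*1)*(2 + (7 + 2*1)))) = √(11116 + 1/((7 + 2)*(2 + (7 + 2)))) = √(11116 + 1/(9*(2 + 9))) = √(11116 + (⅑)/11) = √(11116 + (⅑)*(1/11)) = √(11116 + 1/99) = √(1100485/99) = √12105335/33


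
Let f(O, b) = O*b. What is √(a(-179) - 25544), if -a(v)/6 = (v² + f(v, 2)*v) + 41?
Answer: 4*I*√37658 ≈ 776.23*I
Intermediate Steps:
a(v) = -246 - 18*v² (a(v) = -6*((v² + (v*2)*v) + 41) = -6*((v² + (2*v)*v) + 41) = -6*((v² + 2*v²) + 41) = -6*(3*v² + 41) = -6*(41 + 3*v²) = -246 - 18*v²)
√(a(-179) - 25544) = √((-246 - 18*(-179)²) - 25544) = √((-246 - 18*32041) - 25544) = √((-246 - 576738) - 25544) = √(-576984 - 25544) = √(-602528) = 4*I*√37658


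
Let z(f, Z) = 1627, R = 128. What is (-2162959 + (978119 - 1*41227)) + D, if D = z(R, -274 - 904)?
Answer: -1224440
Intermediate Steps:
D = 1627
(-2162959 + (978119 - 1*41227)) + D = (-2162959 + (978119 - 1*41227)) + 1627 = (-2162959 + (978119 - 41227)) + 1627 = (-2162959 + 936892) + 1627 = -1226067 + 1627 = -1224440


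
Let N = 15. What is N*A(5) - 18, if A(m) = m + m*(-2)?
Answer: -93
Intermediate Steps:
A(m) = -m (A(m) = m - 2*m = -m)
N*A(5) - 18 = 15*(-1*5) - 18 = 15*(-5) - 18 = -75 - 18 = -93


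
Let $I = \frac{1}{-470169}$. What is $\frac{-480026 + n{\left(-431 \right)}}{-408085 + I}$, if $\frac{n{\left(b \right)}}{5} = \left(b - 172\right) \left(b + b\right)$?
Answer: $- \frac{498121487388}{95934458183} \approx -5.1923$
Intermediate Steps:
$I = - \frac{1}{470169} \approx -2.1269 \cdot 10^{-6}$
$n{\left(b \right)} = 10 b \left(-172 + b\right)$ ($n{\left(b \right)} = 5 \left(b - 172\right) \left(b + b\right) = 5 \left(-172 + b\right) 2 b = 5 \cdot 2 b \left(-172 + b\right) = 10 b \left(-172 + b\right)$)
$\frac{-480026 + n{\left(-431 \right)}}{-408085 + I} = \frac{-480026 + 10 \left(-431\right) \left(-172 - 431\right)}{-408085 - \frac{1}{470169}} = \frac{-480026 + 10 \left(-431\right) \left(-603\right)}{- \frac{191868916366}{470169}} = \left(-480026 + 2598930\right) \left(- \frac{470169}{191868916366}\right) = 2118904 \left(- \frac{470169}{191868916366}\right) = - \frac{498121487388}{95934458183}$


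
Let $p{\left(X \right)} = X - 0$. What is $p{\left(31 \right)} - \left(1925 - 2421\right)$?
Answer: $527$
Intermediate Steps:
$p{\left(X \right)} = X$ ($p{\left(X \right)} = X + 0 = X$)
$p{\left(31 \right)} - \left(1925 - 2421\right) = 31 - \left(1925 - 2421\right) = 31 - -496 = 31 + 496 = 527$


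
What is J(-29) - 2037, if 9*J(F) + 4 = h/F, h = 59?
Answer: -531832/261 ≈ -2037.7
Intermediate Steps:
J(F) = -4/9 + 59/(9*F) (J(F) = -4/9 + (59/F)/9 = -4/9 + 59/(9*F))
J(-29) - 2037 = (⅑)*(59 - 4*(-29))/(-29) - 2037 = (⅑)*(-1/29)*(59 + 116) - 2037 = (⅑)*(-1/29)*175 - 2037 = -175/261 - 2037 = -531832/261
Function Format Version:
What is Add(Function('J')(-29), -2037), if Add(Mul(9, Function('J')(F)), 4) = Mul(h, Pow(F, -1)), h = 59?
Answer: Rational(-531832, 261) ≈ -2037.7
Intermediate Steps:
Function('J')(F) = Add(Rational(-4, 9), Mul(Rational(59, 9), Pow(F, -1))) (Function('J')(F) = Add(Rational(-4, 9), Mul(Rational(1, 9), Mul(59, Pow(F, -1)))) = Add(Rational(-4, 9), Mul(Rational(59, 9), Pow(F, -1))))
Add(Function('J')(-29), -2037) = Add(Mul(Rational(1, 9), Pow(-29, -1), Add(59, Mul(-4, -29))), -2037) = Add(Mul(Rational(1, 9), Rational(-1, 29), Add(59, 116)), -2037) = Add(Mul(Rational(1, 9), Rational(-1, 29), 175), -2037) = Add(Rational(-175, 261), -2037) = Rational(-531832, 261)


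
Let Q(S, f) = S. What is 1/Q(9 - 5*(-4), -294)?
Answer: 1/29 ≈ 0.034483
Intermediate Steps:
1/Q(9 - 5*(-4), -294) = 1/(9 - 5*(-4)) = 1/(9 + 20) = 1/29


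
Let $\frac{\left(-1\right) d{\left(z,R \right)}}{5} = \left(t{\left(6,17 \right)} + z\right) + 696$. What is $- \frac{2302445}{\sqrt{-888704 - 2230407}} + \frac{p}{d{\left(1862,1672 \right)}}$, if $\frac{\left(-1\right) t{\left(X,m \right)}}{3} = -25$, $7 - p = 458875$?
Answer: $\frac{458868}{13165} + \frac{2302445 i \sqrt{3119111}}{3119111} \approx 34.855 + 1303.7 i$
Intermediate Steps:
$p = -458868$ ($p = 7 - 458875 = -458868$)
$t{\left(X,m \right)} = 75$ ($t{\left(X,m \right)} = \left(-3\right) \left(-25\right) = 75$)
$d{\left(z,R \right)} = -3855 - 5 z$ ($d{\left(z,R \right)} = - 5 \left(\left(75 + z\right) + 696\right) = - 5 \left(771 + z\right) = -3855 - 5 z$)
$- \frac{2302445}{\sqrt{-888704 - 2230407}} + \frac{p}{d{\left(1862,1672 \right)}} = - \frac{2302445}{\sqrt{-888704 - 2230407}} - \frac{458868}{-3855 - 9310} = - \frac{2302445}{\sqrt{-3119111}} - \frac{458868}{-3855 - 9310} = - \frac{2302445}{i \sqrt{3119111}} - \frac{458868}{-13165} = - 2302445 \left(- \frac{i \sqrt{3119111}}{3119111}\right) - - \frac{458868}{13165} = \frac{2302445 i \sqrt{3119111}}{3119111} + \frac{458868}{13165} = \frac{458868}{13165} + \frac{2302445 i \sqrt{3119111}}{3119111}$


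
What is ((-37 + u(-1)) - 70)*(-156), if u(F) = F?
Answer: 16848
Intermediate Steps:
((-37 + u(-1)) - 70)*(-156) = ((-37 - 1) - 70)*(-156) = (-38 - 70)*(-156) = -108*(-156) = 16848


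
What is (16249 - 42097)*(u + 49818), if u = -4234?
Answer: -1178255232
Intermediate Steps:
(16249 - 42097)*(u + 49818) = (16249 - 42097)*(-4234 + 49818) = -25848*45584 = -1178255232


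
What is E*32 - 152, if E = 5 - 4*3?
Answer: -376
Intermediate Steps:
E = -7 (E = 5 - 12 = -7)
E*32 - 152 = -7*32 - 152 = -224 - 152 = -376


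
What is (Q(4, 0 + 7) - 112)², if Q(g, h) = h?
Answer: 11025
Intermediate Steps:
(Q(4, 0 + 7) - 112)² = ((0 + 7) - 112)² = (7 - 112)² = (-105)² = 11025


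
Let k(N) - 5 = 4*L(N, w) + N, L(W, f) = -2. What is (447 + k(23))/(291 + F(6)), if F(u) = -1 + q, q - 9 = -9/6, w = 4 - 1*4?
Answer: 934/595 ≈ 1.5697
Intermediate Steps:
w = 0 (w = 4 - 4 = 0)
q = 15/2 (q = 9 - 9/6 = 9 - 9*⅙ = 9 - 3/2 = 15/2 ≈ 7.5000)
k(N) = -3 + N (k(N) = 5 + (4*(-2) + N) = 5 + (-8 + N) = -3 + N)
F(u) = 13/2 (F(u) = -1 + 15/2 = 13/2)
(447 + k(23))/(291 + F(6)) = (447 + (-3 + 23))/(291 + 13/2) = (447 + 20)/(595/2) = 467*(2/595) = 934/595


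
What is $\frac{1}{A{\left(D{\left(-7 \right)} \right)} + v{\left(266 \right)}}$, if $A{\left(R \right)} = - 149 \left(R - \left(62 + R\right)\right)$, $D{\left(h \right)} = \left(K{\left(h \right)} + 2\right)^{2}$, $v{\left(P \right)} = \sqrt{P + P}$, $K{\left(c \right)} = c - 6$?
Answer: $\frac{4619}{42670056} - \frac{\sqrt{133}}{42670056} \approx 0.00010798$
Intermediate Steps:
$K{\left(c \right)} = -6 + c$ ($K{\left(c \right)} = c - 6 = -6 + c$)
$v{\left(P \right)} = \sqrt{2} \sqrt{P}$ ($v{\left(P \right)} = \sqrt{2 P} = \sqrt{2} \sqrt{P}$)
$D{\left(h \right)} = \left(-4 + h\right)^{2}$ ($D{\left(h \right)} = \left(\left(-6 + h\right) + 2\right)^{2} = \left(-4 + h\right)^{2}$)
$A{\left(R \right)} = 9238$ ($A{\left(R \right)} = \left(-149\right) \left(-62\right) = 9238$)
$\frac{1}{A{\left(D{\left(-7 \right)} \right)} + v{\left(266 \right)}} = \frac{1}{9238 + \sqrt{2} \sqrt{266}} = \frac{1}{9238 + 2 \sqrt{133}}$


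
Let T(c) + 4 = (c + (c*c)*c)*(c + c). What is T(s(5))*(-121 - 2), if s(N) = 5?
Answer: -159408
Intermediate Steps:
T(c) = -4 + 2*c*(c + c³) (T(c) = -4 + (c + (c*c)*c)*(c + c) = -4 + (c + c²*c)*(2*c) = -4 + (c + c³)*(2*c) = -4 + 2*c*(c + c³))
T(s(5))*(-121 - 2) = (-4 + 2*5² + 2*5⁴)*(-121 - 2) = (-4 + 2*25 + 2*625)*(-123) = (-4 + 50 + 1250)*(-123) = 1296*(-123) = -159408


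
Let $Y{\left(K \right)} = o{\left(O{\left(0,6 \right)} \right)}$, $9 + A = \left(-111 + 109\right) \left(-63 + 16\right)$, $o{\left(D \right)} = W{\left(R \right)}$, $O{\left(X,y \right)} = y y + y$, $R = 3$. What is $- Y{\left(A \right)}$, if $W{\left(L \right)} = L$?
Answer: $-3$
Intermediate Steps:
$O{\left(X,y \right)} = y + y^{2}$ ($O{\left(X,y \right)} = y^{2} + y = y + y^{2}$)
$o{\left(D \right)} = 3$
$A = 85$ ($A = -9 + \left(-111 + 109\right) \left(-63 + 16\right) = -9 - -94 = -9 + 94 = 85$)
$Y{\left(K \right)} = 3$
$- Y{\left(A \right)} = \left(-1\right) 3 = -3$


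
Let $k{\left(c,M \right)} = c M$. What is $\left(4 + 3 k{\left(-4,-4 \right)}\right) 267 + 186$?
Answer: $14070$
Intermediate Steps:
$k{\left(c,M \right)} = M c$
$\left(4 + 3 k{\left(-4,-4 \right)}\right) 267 + 186 = \left(4 + 3 \left(\left(-4\right) \left(-4\right)\right)\right) 267 + 186 = \left(4 + 3 \cdot 16\right) 267 + 186 = \left(4 + 48\right) 267 + 186 = 52 \cdot 267 + 186 = 13884 + 186 = 14070$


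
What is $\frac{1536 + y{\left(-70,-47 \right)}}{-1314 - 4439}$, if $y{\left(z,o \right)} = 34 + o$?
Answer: $- \frac{1523}{5753} \approx -0.26473$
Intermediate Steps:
$\frac{1536 + y{\left(-70,-47 \right)}}{-1314 - 4439} = \frac{1536 + \left(34 - 47\right)}{-1314 - 4439} = \frac{1536 - 13}{-5753} = 1523 \left(- \frac{1}{5753}\right) = - \frac{1523}{5753}$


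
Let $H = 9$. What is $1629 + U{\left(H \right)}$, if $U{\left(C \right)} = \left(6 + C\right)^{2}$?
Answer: $1854$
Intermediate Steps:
$1629 + U{\left(H \right)} = 1629 + \left(6 + 9\right)^{2} = 1629 + 15^{2} = 1629 + 225 = 1854$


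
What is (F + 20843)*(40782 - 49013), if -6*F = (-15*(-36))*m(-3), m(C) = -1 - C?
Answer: -170077153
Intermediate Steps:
F = -180 (F = -(-15*(-36))*(-1 - 1*(-3))/6 = -90*(-1 + 3) = -90*2 = -⅙*1080 = -180)
(F + 20843)*(40782 - 49013) = (-180 + 20843)*(40782 - 49013) = 20663*(-8231) = -170077153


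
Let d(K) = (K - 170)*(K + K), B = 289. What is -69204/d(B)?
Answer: -34602/34391 ≈ -1.0061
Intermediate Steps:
d(K) = 2*K*(-170 + K) (d(K) = (-170 + K)*(2*K) = 2*K*(-170 + K))
-69204/d(B) = -69204*1/(578*(-170 + 289)) = -69204/(2*289*119) = -69204/68782 = -69204*1/68782 = -34602/34391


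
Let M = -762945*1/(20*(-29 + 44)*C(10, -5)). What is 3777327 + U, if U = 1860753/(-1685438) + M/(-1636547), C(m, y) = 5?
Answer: 520949618176259603047/137914925129300 ≈ 3.7773e+6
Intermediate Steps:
M = -50863/100 (M = -762945*1/(100*(-29 + 44)) = -762945/((5*15)*20) = -762945/(75*20) = -762945/1500 = -762945*1/1500 = -50863/100 ≈ -508.63)
U = -152217623778053/137914925129300 (U = 1860753/(-1685438) - 50863/100/(-1636547) = 1860753*(-1/1685438) - 50863/100*(-1/1636547) = -1860753/1685438 + 50863/163654700 = -152217623778053/137914925129300 ≈ -1.1037)
3777327 + U = 3777327 - 152217623778053/137914925129300 = 520949618176259603047/137914925129300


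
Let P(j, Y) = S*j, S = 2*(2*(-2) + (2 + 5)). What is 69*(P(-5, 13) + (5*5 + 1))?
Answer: -276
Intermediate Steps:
S = 6 (S = 2*(-4 + 7) = 2*3 = 6)
P(j, Y) = 6*j
69*(P(-5, 13) + (5*5 + 1)) = 69*(6*(-5) + (5*5 + 1)) = 69*(-30 + (25 + 1)) = 69*(-30 + 26) = 69*(-4) = -276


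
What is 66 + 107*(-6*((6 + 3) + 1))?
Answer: -6354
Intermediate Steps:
66 + 107*(-6*((6 + 3) + 1)) = 66 + 107*(-6*(9 + 1)) = 66 + 107*(-6*10) = 66 + 107*(-60) = 66 - 6420 = -6354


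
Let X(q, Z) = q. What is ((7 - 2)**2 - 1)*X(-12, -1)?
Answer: -288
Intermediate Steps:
((7 - 2)**2 - 1)*X(-12, -1) = ((7 - 2)**2 - 1)*(-12) = (5**2 - 1)*(-12) = (25 - 1)*(-12) = 24*(-12) = -288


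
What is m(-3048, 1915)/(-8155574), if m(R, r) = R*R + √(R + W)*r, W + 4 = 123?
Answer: -4645152/4077787 - 1915*I*√2929/8155574 ≈ -1.1391 - 0.012708*I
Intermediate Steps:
W = 119 (W = -4 + 123 = 119)
m(R, r) = R² + r*√(119 + R) (m(R, r) = R*R + √(R + 119)*r = R² + √(119 + R)*r = R² + r*√(119 + R))
m(-3048, 1915)/(-8155574) = ((-3048)² + 1915*√(119 - 3048))/(-8155574) = (9290304 + 1915*√(-2929))*(-1/8155574) = (9290304 + 1915*(I*√2929))*(-1/8155574) = (9290304 + 1915*I*√2929)*(-1/8155574) = -4645152/4077787 - 1915*I*√2929/8155574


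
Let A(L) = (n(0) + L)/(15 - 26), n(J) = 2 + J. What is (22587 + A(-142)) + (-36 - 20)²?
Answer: 283093/11 ≈ 25736.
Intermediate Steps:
A(L) = -2/11 - L/11 (A(L) = ((2 + 0) + L)/(15 - 26) = (2 + L)/(-11) = (2 + L)*(-1/11) = -2/11 - L/11)
(22587 + A(-142)) + (-36 - 20)² = (22587 + (-2/11 - 1/11*(-142))) + (-36 - 20)² = (22587 + (-2/11 + 142/11)) + (-56)² = (22587 + 140/11) + 3136 = 248597/11 + 3136 = 283093/11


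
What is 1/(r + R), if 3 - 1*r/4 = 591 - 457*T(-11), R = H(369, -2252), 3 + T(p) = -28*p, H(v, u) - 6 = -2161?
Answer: 1/553033 ≈ 1.8082e-6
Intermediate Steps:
H(v, u) = -2155 (H(v, u) = 6 - 2161 = -2155)
T(p) = -3 - 28*p
R = -2155
r = 555188 (r = 12 - 4*(591 - 457*(-3 - 28*(-11))) = 12 - 4*(591 - 457*(-3 + 308)) = 12 - 4*(591 - 457*305) = 12 - 4*(591 - 139385) = 12 - 4*(-138794) = 12 + 555176 = 555188)
1/(r + R) = 1/(555188 - 2155) = 1/553033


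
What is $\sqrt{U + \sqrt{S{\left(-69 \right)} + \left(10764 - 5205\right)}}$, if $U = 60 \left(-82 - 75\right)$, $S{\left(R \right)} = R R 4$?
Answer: $\sqrt{-9420 + \sqrt{24603}} \approx 96.245 i$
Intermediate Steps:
$S{\left(R \right)} = 4 R^{2}$ ($S{\left(R \right)} = R^{2} \cdot 4 = 4 R^{2}$)
$U = -9420$ ($U = 60 \left(-157\right) = -9420$)
$\sqrt{U + \sqrt{S{\left(-69 \right)} + \left(10764 - 5205\right)}} = \sqrt{-9420 + \sqrt{4 \left(-69\right)^{2} + \left(10764 - 5205\right)}} = \sqrt{-9420 + \sqrt{4 \cdot 4761 + \left(10764 - 5205\right)}} = \sqrt{-9420 + \sqrt{19044 + 5559}} = \sqrt{-9420 + \sqrt{24603}}$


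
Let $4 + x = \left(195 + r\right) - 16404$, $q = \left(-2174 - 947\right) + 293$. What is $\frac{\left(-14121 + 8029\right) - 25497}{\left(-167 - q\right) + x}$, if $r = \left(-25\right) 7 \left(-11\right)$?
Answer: $\frac{31589}{11627} \approx 2.7169$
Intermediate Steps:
$r = 1925$ ($r = \left(-175\right) \left(-11\right) = 1925$)
$q = -2828$ ($q = -3121 + 293 = -2828$)
$x = -14288$ ($x = -4 + \left(\left(195 + 1925\right) - 16404\right) = -4 + \left(2120 - 16404\right) = -4 - 14284 = -14288$)
$\frac{\left(-14121 + 8029\right) - 25497}{\left(-167 - q\right) + x} = \frac{\left(-14121 + 8029\right) - 25497}{\left(-167 - -2828\right) - 14288} = \frac{-6092 - 25497}{\left(-167 + 2828\right) - 14288} = - \frac{31589}{2661 - 14288} = - \frac{31589}{-11627} = \left(-31589\right) \left(- \frac{1}{11627}\right) = \frac{31589}{11627}$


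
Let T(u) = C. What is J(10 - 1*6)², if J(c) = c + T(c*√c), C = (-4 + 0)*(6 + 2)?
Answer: 784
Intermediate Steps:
C = -32 (C = -4*8 = -32)
T(u) = -32
J(c) = -32 + c (J(c) = c - 32 = -32 + c)
J(10 - 1*6)² = (-32 + (10 - 1*6))² = (-32 + (10 - 6))² = (-32 + 4)² = (-28)² = 784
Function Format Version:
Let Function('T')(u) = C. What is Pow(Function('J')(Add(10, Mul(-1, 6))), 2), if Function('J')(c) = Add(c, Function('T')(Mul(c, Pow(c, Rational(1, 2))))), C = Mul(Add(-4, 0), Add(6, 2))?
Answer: 784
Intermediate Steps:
C = -32 (C = Mul(-4, 8) = -32)
Function('T')(u) = -32
Function('J')(c) = Add(-32, c) (Function('J')(c) = Add(c, -32) = Add(-32, c))
Pow(Function('J')(Add(10, Mul(-1, 6))), 2) = Pow(Add(-32, Add(10, Mul(-1, 6))), 2) = Pow(Add(-32, Add(10, -6)), 2) = Pow(Add(-32, 4), 2) = Pow(-28, 2) = 784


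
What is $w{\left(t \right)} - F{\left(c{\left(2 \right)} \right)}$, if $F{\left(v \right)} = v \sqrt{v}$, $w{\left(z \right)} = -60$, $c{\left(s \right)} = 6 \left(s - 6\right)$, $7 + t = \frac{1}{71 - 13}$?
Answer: $-60 + 48 i \sqrt{6} \approx -60.0 + 117.58 i$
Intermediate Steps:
$t = - \frac{405}{58}$ ($t = -7 + \frac{1}{71 - 13} = -7 + \frac{1}{58} = - \frac{405}{58} \approx -6.9828$)
$c{\left(s \right)} = -36 + 6 s$ ($c{\left(s \right)} = 6 \left(-6 + s\right) = -36 + 6 s$)
$F{\left(v \right)} = v^{\frac{3}{2}}$
$w{\left(t \right)} - F{\left(c{\left(2 \right)} \right)} = -60 - \left(-36 + 6 \cdot 2\right)^{\frac{3}{2}} = -60 - \left(-36 + 12\right)^{\frac{3}{2}} = -60 - \left(-24\right)^{\frac{3}{2}} = -60 - - 48 i \sqrt{6} = -60 + 48 i \sqrt{6}$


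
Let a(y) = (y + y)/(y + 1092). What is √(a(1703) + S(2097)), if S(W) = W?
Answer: √96990155/215 ≈ 45.806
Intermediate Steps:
a(y) = 2*y/(1092 + y) (a(y) = (2*y)/(1092 + y) = 2*y/(1092 + y))
√(a(1703) + S(2097)) = √(2*1703/(1092 + 1703) + 2097) = √(2*1703/2795 + 2097) = √(2*1703*(1/2795) + 2097) = √(262/215 + 2097) = √(451117/215) = √96990155/215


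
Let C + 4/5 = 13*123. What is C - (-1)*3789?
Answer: 26936/5 ≈ 5387.2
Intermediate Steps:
C = 7991/5 (C = -⅘ + 13*123 = -⅘ + 1599 = 7991/5 ≈ 1598.2)
C - (-1)*3789 = 7991/5 - (-1)*3789 = 7991/5 - 1*(-3789) = 7991/5 + 3789 = 26936/5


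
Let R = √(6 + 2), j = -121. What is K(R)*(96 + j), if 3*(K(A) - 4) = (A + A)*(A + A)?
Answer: -1100/3 ≈ -366.67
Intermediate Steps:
R = 2*√2 (R = √8 = 2*√2 ≈ 2.8284)
K(A) = 4 + 4*A²/3 (K(A) = 4 + ((A + A)*(A + A))/3 = 4 + ((2*A)*(2*A))/3 = 4 + (4*A²)/3 = 4 + 4*A²/3)
K(R)*(96 + j) = (4 + 4*(2*√2)²/3)*(96 - 121) = (4 + (4/3)*8)*(-25) = (4 + 32/3)*(-25) = (44/3)*(-25) = -1100/3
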